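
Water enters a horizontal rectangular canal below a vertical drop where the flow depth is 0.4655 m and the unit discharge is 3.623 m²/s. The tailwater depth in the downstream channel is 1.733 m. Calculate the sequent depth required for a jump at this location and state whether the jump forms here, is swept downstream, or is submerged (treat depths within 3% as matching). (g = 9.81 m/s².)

y₂ = 2.176 m; the jump is swept downstream

V₁ = q/y₁ = 3.623/0.4655 = 7.783 m/s. Fr₁ = V₁/√(g·y₁) = 7.783/√(9.81×0.4655) = 3.642.
Conjugate-depth relation: y₂/y₁ = ½[√(1 + 8Fr₁²) − 1] = ½[√107.12 − 1] = 4.675.
y₂ = 4.675 × 0.4655 = 2.176 m.
Tailwater y_tw = 1.733 m: y_tw < y₂, so the jump is swept downstream.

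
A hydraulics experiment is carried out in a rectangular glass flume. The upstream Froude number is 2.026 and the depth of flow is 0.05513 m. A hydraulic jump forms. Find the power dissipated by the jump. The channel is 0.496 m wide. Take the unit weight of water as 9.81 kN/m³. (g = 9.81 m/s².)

P = 0.006391 kW

Fr₁ = 2.026 (given).
Conjugate-depth relation: y₂/y₁ = ½[√(1 + 8Fr₁²) − 1] = ½[√33.837 − 1] = 2.408.
y₂ = 2.408 × 0.05513 = 0.1328 m.
V₁ = Fr₁·√(g·y₁) = 2.026×√(9.81×0.05513) = 1.490 m/s; q = V₁·y₁ = 0.08214 m²/s. V₂ = q/y₂ = 0.08214/0.1328 = 0.6186 m/s. E₁ = y₁ + V₁²/2g = 0.1683 m; E₂ = y₂ + V₂²/2g = 0.1523 m. ΔE = E₁ − E₂ = 0.01599 m.
Q = q·b = 0.08214 × 0.496 = 0.04074 m³/s. P = γ·Q·ΔE = 9.81 × 0.04074 × 0.01599 = 0.006391 kW.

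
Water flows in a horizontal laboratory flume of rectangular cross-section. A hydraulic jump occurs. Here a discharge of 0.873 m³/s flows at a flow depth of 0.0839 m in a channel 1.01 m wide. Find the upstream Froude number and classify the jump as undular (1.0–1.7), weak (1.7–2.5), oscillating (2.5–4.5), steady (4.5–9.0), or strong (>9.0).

q = Q/b = 0.873/1.01 = 0.864 m²/s; V₁ = q/y₁ = 10.3 m/s. Fr₁ = V₁/√(g·y₁) = 11.4.
Fr₁ = 11.4 lies in the strong range.

Fr₁ = 11.4; strong jump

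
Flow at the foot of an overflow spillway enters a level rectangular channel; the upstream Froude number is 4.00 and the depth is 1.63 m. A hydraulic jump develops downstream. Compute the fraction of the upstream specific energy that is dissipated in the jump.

Fr₁ = 4.00 (given).
Sequent-depth ratio: y₂/y₁ = ½[√(1 + 8Fr₁²) − 1] = ½[√129.0 − 1] = 5.18.
y₂ = 5.18 × 1.63 = 8.44 m.
E₁ = y₁(1 + Fr₁²/2) = 1.63×(1 + 4.00²/2) = 14.7 m. ΔE = (y₂ − y₁)³/(4y₁y₂) = 5.74 m. ΔE/E₁ = 5.74/14.7 = 0.391.

ΔE/E₁ = 0.391 (39.1%)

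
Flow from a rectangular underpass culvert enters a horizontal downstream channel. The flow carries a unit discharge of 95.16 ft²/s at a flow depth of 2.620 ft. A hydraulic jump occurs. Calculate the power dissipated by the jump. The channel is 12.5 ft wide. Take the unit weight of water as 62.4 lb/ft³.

V₁ = q/y₁ = 95.16/2.620 = 36.32 ft/s. Fr₁ = V₁/√(g·y₁) = 36.32/√(32.2×2.620) = 3.954.
From the momentum equation for a rectangular channel, y₂/y₁ = ½[√(1 + 8Fr₁²) − 1] = ½[√126.09 − 1] = 5.115.
y₂ = 5.115 × 2.620 = 13.40 ft.
V₂ = q/y₂ = 95.16/13.40 = 7.101 ft/s. E₁ = y₁ + V₁²/2g = 23.10 ft; E₂ = y₂ + V₂²/2g = 14.18 ft. ΔE = E₁ − E₂ = 8.921 ft.
Q = q·b = 95.16 × 12.5 = 1190 cfs. P = γ·Q·ΔE/550 = 62.4 × 1190 × 8.921 / 550 = 1204 hp.

P = 1204 hp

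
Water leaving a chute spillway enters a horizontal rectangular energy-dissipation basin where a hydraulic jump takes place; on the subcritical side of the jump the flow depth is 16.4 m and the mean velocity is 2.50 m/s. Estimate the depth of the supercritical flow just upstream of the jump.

y₁ = 1.19 m

Fr₂ = V₂/√(g·y₂) = 2.50/√(9.81×16.4) = 0.197.
Applying the sequent-depth relation in reverse, y₁/y₂ = ½[√(1 + 8Fr₂²) − 1] = ½[√1.311 − 1] = 0.0724.
y₁ = 0.0724 × 16.4 = 1.19 m.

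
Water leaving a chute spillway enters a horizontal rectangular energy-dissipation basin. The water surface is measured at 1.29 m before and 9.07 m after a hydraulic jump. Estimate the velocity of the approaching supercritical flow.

For a rectangular channel the momentum equation gives q² = ½·g·y₁·y₂·(y₁ + y₂) = ½×9.81×1.29×9.07×10.4 = 595.
q = √595 = 24.4 m²/s.
V₁ = q/y₁ = 24.4/1.29 = 18.9 m/s.

V₁ = 18.9 m/s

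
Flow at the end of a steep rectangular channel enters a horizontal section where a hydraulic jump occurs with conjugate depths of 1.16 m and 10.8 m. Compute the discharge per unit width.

For a rectangular channel the momentum equation gives q² = ½·g·y₁·y₂·(y₁ + y₂) = ½×9.81×1.16×10.8×12.0 = 735.
q = √735 = 27.1 m²/s.

q = 27.1 m²/s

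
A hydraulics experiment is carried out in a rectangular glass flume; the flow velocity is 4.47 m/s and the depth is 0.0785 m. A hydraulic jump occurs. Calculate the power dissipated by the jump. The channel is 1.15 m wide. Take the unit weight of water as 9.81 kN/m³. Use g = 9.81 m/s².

Fr₁ = V₁/√(g·y₁) = 4.47/√(9.81×0.0785) = 5.09.
Bélanger equation: y₂/y₁ = ½[√(1 + 8Fr₁²) − 1] = ½[√208.6 − 1] = 6.72.
y₂ = 6.72 × 0.0785 = 0.528 m.
q = V₁·y₁ = 4.47 × 0.0785 = 0.351 m²/s. V₂ = q/y₂ = 0.351/0.528 = 0.665 m/s. E₁ = y₁ + V₁²/2g = 1.10 m; E₂ = y₂ + V₂²/2g = 0.550 m. ΔE = E₁ − E₂ = 0.547 m.
Q = q·b = 0.351 × 1.15 = 0.404 m³/s. P = γ·Q·ΔE = 9.81 × 0.404 × 0.547 = 2.16 kW.

P = 2.16 kW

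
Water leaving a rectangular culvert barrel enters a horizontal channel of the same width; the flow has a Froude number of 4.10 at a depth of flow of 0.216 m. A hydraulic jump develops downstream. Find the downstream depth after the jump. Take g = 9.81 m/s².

y₂ = 1.15 m

Fr₁ = 4.10 (given).
Bélanger equation: y₂/y₁ = ½[√(1 + 8Fr₁²) − 1] = ½[√135.5 − 1] = 5.32.
y₂ = 5.32 × 0.216 = 1.15 m.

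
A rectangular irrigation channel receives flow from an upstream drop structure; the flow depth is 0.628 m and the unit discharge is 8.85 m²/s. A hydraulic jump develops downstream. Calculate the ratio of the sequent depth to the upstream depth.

V₁ = q/y₁ = 8.85/0.628 = 14.1 m/s. Fr₁ = V₁/√(g·y₁) = 14.1/√(9.81×0.628) = 5.68.
Conjugate-depth relation: y₂/y₁ = ½[√(1 + 8Fr₁²) − 1] = ½[√258.9 − 1] = 7.54.

y₂/y₁ = 7.54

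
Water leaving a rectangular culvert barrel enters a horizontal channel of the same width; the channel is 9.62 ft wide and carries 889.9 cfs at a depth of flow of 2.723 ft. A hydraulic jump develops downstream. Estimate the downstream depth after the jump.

q = Q/b = 889.9/9.62 = 92.51 ft²/s; V₁ = q/y₁ = 33.97 ft/s. Fr₁ = V₁/√(g·y₁) = 3.628.
From the momentum equation for a rectangular channel, y₂/y₁ = ½[√(1 + 8Fr₁²) − 1] = ½[√106.30 − 1] = 4.655.
y₂ = 4.655 × 2.723 = 12.68 ft.

y₂ = 12.68 ft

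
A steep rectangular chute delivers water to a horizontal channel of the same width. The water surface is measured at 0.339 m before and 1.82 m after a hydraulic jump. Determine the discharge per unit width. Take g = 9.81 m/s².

For a rectangular channel the momentum equation gives q² = ½·g·y₁·y₂·(y₁ + y₂) = ½×9.81×0.339×1.82×2.16 = 6.53.
q = √6.53 = 2.56 m²/s.

q = 2.56 m²/s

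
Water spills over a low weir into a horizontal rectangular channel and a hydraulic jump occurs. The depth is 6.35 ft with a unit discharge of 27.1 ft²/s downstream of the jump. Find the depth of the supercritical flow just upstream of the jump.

V₂ = q/y₂ = 27.1/6.35 = 4.27 ft/s; Fr₂ = V₂/√(g·y₂) = 0.298.
The Bélanger relation is symmetric: y₁/y₂ = ½[√(1 + 8Fr₂²) − 1] = ½[√1.713 − 1] = 0.154.
y₁ = 0.154 × 6.35 = 0.980 ft.

y₁ = 0.980 ft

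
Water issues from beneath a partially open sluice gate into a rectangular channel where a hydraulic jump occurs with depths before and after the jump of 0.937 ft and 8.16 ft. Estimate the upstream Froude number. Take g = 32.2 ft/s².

Fr₁ = 6.50

For a rectangular channel the momentum equation gives q² = ½·g·y₁·y₂·(y₁ + y₂) = ½×32.2×0.937×8.16×9.10 = 1120.
q = √1120 = 33.5 ft²/s.
V₁ = q/y₁ = 35.7 ft/s; Fr₁ = V₁/√(g·y₁) = 6.50.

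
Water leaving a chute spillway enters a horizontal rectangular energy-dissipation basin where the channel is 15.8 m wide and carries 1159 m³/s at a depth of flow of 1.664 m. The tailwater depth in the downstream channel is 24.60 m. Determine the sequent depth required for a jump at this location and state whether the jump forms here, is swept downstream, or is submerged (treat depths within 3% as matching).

y₂ = 24.86 m; the jump forms here

q = Q/b = 1159/15.8 = 73.35 m²/s; V₁ = q/y₁ = 44.08 m/s. Fr₁ = V₁/√(g·y₁) = 10.91.
By Bélanger, y₂/y₁ = ½[√(1 + 8Fr₁²) − 1] = ½[√953.39 − 1] = 14.94.
y₂ = 14.94 × 1.664 = 24.86 m.
Tailwater y_tw = 24.60 m: y_tw ≈ y₂, so the jump forms here.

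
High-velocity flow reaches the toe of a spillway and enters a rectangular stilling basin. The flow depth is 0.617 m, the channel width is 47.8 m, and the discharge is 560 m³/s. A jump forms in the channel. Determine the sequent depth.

y₂ = 6.43 m

q = Q/b = 560/47.8 = 11.7 m²/s; V₁ = q/y₁ = 19.0 m/s. Fr₁ = V₁/√(g·y₁) = 7.72.
Bélanger equation: y₂/y₁ = ½[√(1 + 8Fr₁²) − 1] = ½[√477.5 − 1] = 10.4.
y₂ = 10.4 × 0.617 = 6.43 m.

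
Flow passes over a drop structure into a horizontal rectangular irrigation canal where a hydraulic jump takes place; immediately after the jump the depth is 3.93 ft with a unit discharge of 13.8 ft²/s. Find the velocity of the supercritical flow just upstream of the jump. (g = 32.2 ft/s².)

V₂ = q/y₂ = 13.8/3.93 = 3.51 ft/s; Fr₂ = V₂/√(g·y₂) = 0.312.
The Bélanger relation is symmetric: y₁/y₂ = ½[√(1 + 8Fr₂²) − 1] = ½[√1.779 − 1] = 0.167.
y₁ = 0.167 × 3.93 = 0.656 ft.
V₁ = q/y₁ = 13.8/0.656 = 21.0 ft/s.

V₁ = 21.0 ft/s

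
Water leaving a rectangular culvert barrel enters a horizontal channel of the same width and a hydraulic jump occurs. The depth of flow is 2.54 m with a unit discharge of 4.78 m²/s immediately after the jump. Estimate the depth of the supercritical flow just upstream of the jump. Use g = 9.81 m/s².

y₁ = 0.587 m

V₂ = q/y₂ = 4.78/2.54 = 1.88 m/s; Fr₂ = V₂/√(g·y₂) = 0.377.
Since the conjugate-depth ratio holds either way, y₁/y₂ = ½[√(1 + 8Fr₂²) − 1] = ½[√2.137 − 1] = 0.231.
y₁ = 0.231 × 2.54 = 0.587 m.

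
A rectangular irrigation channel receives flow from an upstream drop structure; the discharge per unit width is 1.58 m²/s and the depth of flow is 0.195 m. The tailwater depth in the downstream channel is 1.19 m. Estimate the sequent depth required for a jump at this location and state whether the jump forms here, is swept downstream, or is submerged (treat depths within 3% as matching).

V₁ = q/y₁ = 1.58/0.195 = 8.10 m/s. Fr₁ = V₁/√(g·y₁) = 8.10/√(9.81×0.195) = 5.86.
Conjugate-depth relation: y₂/y₁ = ½[√(1 + 8Fr₁²) − 1] = ½[√275.6 − 1] = 7.80.
y₂ = 7.80 × 0.195 = 1.52 m.
Tailwater y_tw = 1.19 m: y_tw < y₂, so the jump is swept downstream.

y₂ = 1.52 m; the jump is swept downstream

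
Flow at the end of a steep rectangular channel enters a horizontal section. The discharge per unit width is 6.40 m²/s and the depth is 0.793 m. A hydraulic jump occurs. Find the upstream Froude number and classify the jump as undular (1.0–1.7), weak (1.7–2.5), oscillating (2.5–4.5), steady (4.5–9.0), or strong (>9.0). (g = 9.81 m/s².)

V₁ = q/y₁ = 6.40/0.793 = 8.07 m/s. Fr₁ = V₁/√(g·y₁) = 8.07/√(9.81×0.793) = 2.89.
Fr₁ = 2.89 lies in the oscillating range.

Fr₁ = 2.89; oscillating jump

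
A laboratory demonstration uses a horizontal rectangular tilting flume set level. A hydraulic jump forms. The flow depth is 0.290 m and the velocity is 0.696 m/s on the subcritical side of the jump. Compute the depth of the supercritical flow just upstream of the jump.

Fr₂ = V₂/√(g·y₂) = 0.696/√(9.81×0.290) = 0.413.
From the momentum equation (using Fr₂), y₁/y₂ = ½[√(1 + 8Fr₂²) − 1] = ½[√2.362 − 1] = 0.268.
y₁ = 0.268 × 0.290 = 0.0779 m.

y₁ = 0.0779 m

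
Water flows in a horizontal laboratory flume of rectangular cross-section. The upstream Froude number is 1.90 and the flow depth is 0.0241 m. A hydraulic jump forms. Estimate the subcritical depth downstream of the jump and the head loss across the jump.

Fr₁ = 1.90 (given).
By Bélanger, y₂/y₁ = ½[√(1 + 8Fr₁²) − 1] = ½[√29.88 − 1] = 2.23.
y₂ = 2.23 × 0.0241 = 0.0538 m.
Head loss: ΔE = (y₂ − y₁)³/(4y₁y₂) = (0.0538 − 0.0241)³/(4×0.0241×0.0538) = 0.0000262/0.00519 = 0.00506 m.

y₂ = 0.0538 m; ΔE = 0.00506 m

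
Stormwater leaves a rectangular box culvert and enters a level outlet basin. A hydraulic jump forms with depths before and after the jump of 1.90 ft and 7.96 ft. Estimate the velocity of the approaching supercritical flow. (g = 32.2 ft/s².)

V₁ = 25.8 ft/s

For a rectangular channel the momentum equation gives q² = ½·g·y₁·y₂·(y₁ + y₂) = ½×32.2×1.90×7.96×9.86 = 2401.
q = √2401 = 49.0 ft²/s.
V₁ = q/y₁ = 49.0/1.90 = 25.8 ft/s.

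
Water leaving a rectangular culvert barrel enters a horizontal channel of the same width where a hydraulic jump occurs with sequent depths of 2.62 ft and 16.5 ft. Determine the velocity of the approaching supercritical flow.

For a rectangular channel the momentum equation gives q² = ½·g·y₁·y₂·(y₁ + y₂) = ½×32.2×2.62×16.5×19.1 = 13308.
q = √13308 = 115 ft²/s.
V₁ = q/y₁ = 115/2.62 = 44.0 ft/s.

V₁ = 44.0 ft/s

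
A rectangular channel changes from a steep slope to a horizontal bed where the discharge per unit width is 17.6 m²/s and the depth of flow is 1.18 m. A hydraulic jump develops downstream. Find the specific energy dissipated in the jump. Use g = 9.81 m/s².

V₁ = q/y₁ = 17.6/1.18 = 14.9 m/s. Fr₁ = V₁/√(g·y₁) = 14.9/√(9.81×1.18) = 4.38.
Bélanger equation: y₂/y₁ = ½[√(1 + 8Fr₁²) − 1] = ½[√154.7 − 1] = 5.72.
y₂ = 5.72 × 1.18 = 6.75 m.
V₂ = q/y₂ = 17.6/6.75 = 2.61 m/s. E₁ = y₁ + V₁²/2g = 12.5 m; E₂ = y₂ + V₂²/2g = 7.10 m. ΔE = E₁ − E₂ = 5.42 m.

ΔE = 5.42 m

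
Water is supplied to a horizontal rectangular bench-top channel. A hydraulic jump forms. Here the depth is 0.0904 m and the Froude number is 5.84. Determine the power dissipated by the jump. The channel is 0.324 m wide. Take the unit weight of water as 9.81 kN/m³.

Fr₁ = 5.84 (given).
Bélanger equation: y₂/y₁ = ½[√(1 + 8Fr₁²) − 1] = ½[√273.8 − 1] = 7.77.
y₂ = 7.77 × 0.0904 = 0.703 m.
Head loss: ΔE = (y₂ − y₁)³/(4y₁y₂) = (0.703 − 0.0904)³/(4×0.0904×0.703) = 0.230/0.254 = 0.904 m.
V₁ = Fr₁·√(g·y₁) = 5.84×√(9.81×0.0904) = 5.50 m/s; q = V₁·y₁ = 0.497 m²/s. Q = q·b = 0.497 × 0.324 = 0.161 m³/s. P = γ·Q·ΔE = 9.81 × 0.161 × 0.904 = 1.43 kW.

P = 1.43 kW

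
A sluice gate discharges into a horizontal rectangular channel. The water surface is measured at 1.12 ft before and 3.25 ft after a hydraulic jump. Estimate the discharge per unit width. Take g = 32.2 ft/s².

q = 16.0 ft²/s

For a rectangular channel the momentum equation gives q² = ½·g·y₁·y₂·(y₁ + y₂) = ½×32.2×1.12×3.25×4.37 = 256.
q = √256 = 16.0 ft²/s.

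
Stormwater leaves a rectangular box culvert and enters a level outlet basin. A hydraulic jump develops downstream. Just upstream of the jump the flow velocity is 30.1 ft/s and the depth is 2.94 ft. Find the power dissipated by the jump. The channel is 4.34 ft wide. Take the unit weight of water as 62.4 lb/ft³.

Fr₁ = V₁/√(g·y₁) = 30.1/√(32.2×2.94) = 3.09.
From the momentum equation for a rectangular channel, y₂/y₁ = ½[√(1 + 8Fr₁²) − 1] = ½[√77.56 − 1] = 3.90.
y₂ = 3.90 × 2.94 = 11.5 ft.
Head loss: ΔE = (y₂ − y₁)³/(4y₁y₂) = (11.5 − 2.94)³/(4×2.94×11.5) = 622/135 = 4.61 ft.
q = V₁·y₁ = 30.1 × 2.94 = 88.5 ft²/s. Q = q·b = 88.5 × 4.34 = 384 cfs. P = γ·Q·ΔE/550 = 62.4 × 384 × 4.61 / 550 = 201 hp.

P = 201 hp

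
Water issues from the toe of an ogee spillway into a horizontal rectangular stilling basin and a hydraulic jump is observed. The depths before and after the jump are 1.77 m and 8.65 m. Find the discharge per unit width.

For a rectangular channel the momentum equation gives q² = ½·g·y₁·y₂·(y₁ + y₂) = ½×9.81×1.77×8.65×10.4 = 783.
q = √783 = 28.0 m²/s.

q = 28.0 m²/s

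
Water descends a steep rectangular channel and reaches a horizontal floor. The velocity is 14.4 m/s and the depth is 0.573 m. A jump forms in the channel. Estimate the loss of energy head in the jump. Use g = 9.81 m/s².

ΔE = 6.34 m

Fr₁ = V₁/√(g·y₁) = 14.4/√(9.81×0.573) = 6.07.
Conjugate-depth relation: y₂/y₁ = ½[√(1 + 8Fr₁²) − 1] = ½[√296.1 − 1] = 8.10.
y₂ = 8.10 × 0.573 = 4.64 m.
q = V₁·y₁ = 14.4 × 0.573 = 8.25 m²/s. V₂ = q/y₂ = 8.25/4.64 = 1.78 m/s. E₁ = y₁ + V₁²/2g = 11.1 m; E₂ = y₂ + V₂²/2g = 4.80 m. ΔE = E₁ − E₂ = 6.34 m.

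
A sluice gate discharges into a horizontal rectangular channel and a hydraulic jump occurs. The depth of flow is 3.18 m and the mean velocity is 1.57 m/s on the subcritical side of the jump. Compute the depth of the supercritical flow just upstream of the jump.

Fr₂ = V₂/√(g·y₂) = 1.57/√(9.81×3.18) = 0.281.
Since the conjugate-depth ratio holds either way, y₁/y₂ = ½[√(1 + 8Fr₂²) − 1] = ½[√1.632 − 1] = 0.139.
y₁ = 0.139 × 3.18 = 0.441 m.

y₁ = 0.441 m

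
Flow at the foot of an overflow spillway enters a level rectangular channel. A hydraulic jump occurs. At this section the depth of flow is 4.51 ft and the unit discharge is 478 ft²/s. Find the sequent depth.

V₁ = q/y₁ = 478/4.51 = 106 ft/s. Fr₁ = V₁/√(g·y₁) = 106/√(32.2×4.51) = 8.79.
Sequent-depth ratio: y₂/y₁ = ½[√(1 + 8Fr₁²) − 1] = ½[√619.8 − 1] = 11.9.
y₂ = 11.9 × 4.51 = 53.9 ft.

y₂ = 53.9 ft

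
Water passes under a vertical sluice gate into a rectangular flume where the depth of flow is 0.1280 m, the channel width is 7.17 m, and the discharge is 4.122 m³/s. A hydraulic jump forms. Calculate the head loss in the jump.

ΔE = 0.4536 m

q = Q/b = 4.122/7.17 = 0.5749 m²/s; V₁ = q/y₁ = 4.491 m/s. Fr₁ = V₁/√(g·y₁) = 4.008.
By Bélanger, y₂/y₁ = ½[√(1 + 8Fr₁²) − 1] = ½[√129.52 − 1] = 5.190.
y₂ = 5.190 × 0.1280 = 0.6644 m.
V₂ = q/y₂ = 0.5749/0.6644 = 0.8653 m/s. E₁ = y₁ + V₁²/2g = 1.156 m; E₂ = y₂ + V₂²/2g = 0.7025 m. ΔE = E₁ − E₂ = 0.4536 m.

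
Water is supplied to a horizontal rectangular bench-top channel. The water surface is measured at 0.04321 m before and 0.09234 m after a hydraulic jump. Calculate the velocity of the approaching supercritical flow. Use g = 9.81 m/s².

For a rectangular channel the momentum equation gives q² = ½·g·y₁·y₂·(y₁ + y₂) = ½×9.81×0.04321×0.09234×0.1356 = 0.002653.
q = √0.002653 = 0.05151 m²/s.
V₁ = q/y₁ = 0.05151/0.04321 = 1.192 m/s.

V₁ = 1.192 m/s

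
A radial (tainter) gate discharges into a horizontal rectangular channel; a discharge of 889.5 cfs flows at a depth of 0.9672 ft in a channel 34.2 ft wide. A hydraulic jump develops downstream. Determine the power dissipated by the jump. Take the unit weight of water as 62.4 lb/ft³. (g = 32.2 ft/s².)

P = 584.4 hp

q = Q/b = 889.5/34.2 = 26.01 ft²/s; V₁ = q/y₁ = 26.89 ft/s. Fr₁ = V₁/√(g·y₁) = 4.819.
By Bélanger, y₂/y₁ = ½[√(1 + 8Fr₁²) − 1] = ½[√186.75 − 1] = 6.333.
y₂ = 6.333 × 0.9672 = 6.125 ft.
Head loss: ΔE = (y₂ − y₁)³/(4y₁y₂) = (6.125 − 0.9672)³/(4×0.9672×6.125) = 137.2/23.70 = 5.791 ft.
P = γ·Q·ΔE/550 = 62.4 × 889.5 × 5.791 / 550 = 584.4 hp.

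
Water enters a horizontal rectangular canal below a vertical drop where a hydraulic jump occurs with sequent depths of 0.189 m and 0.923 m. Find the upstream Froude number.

Fr₁ = 3.79

For a rectangular channel the momentum equation gives q² = ½·g·y₁·y₂·(y₁ + y₂) = ½×9.81×0.189×0.923×1.11 = 0.951.
q = √0.951 = 0.975 m²/s.
V₁ = q/y₁ = 5.16 m/s; Fr₁ = V₁/√(g·y₁) = 3.79.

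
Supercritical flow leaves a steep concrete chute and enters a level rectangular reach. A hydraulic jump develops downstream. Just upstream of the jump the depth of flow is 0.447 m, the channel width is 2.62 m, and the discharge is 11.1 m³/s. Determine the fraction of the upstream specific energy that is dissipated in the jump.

q = Q/b = 11.1/2.62 = 4.24 m²/s; V₁ = q/y₁ = 9.48 m/s. Fr₁ = V₁/√(g·y₁) = 4.53.
From the momentum equation for a rectangular channel, y₂/y₁ = ½[√(1 + 8Fr₁²) − 1] = ½[√164.9 − 1] = 5.92.
y₂ = 5.92 × 0.447 = 2.65 m.
E₁ = y₁ + V₁²/2g = 5.03 m. ΔE = (y₂ − y₁)³/(4y₁y₂) = 2.25 m. ΔE/E₁ = 2.25/5.03 = 0.447.

ΔE/E₁ = 0.447 (44.7%)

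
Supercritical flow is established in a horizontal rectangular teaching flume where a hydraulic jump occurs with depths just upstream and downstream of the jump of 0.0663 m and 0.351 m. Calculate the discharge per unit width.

q = 0.218 m²/s

For a rectangular channel the momentum equation gives q² = ½·g·y₁·y₂·(y₁ + y₂) = ½×9.81×0.0663×0.351×0.417 = 0.0476.
q = √0.0476 = 0.218 m²/s.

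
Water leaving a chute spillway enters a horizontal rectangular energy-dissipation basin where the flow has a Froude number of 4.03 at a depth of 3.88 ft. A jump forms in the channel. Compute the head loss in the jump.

ΔE = 14.0 ft

Fr₁ = 4.03 (given).
Sequent-depth ratio: y₂/y₁ = ½[√(1 + 8Fr₁²) − 1] = ½[√130.9 − 1] = 5.22.
y₂ = 5.22 × 3.88 = 20.3 ft.
V₁ = Fr₁·√(g·y₁) = 4.03×√(32.2×3.88) = 45.0 ft/s; q = V₁·y₁ = 175 ft²/s. V₂ = q/y₂ = 175/20.3 = 8.63 ft/s. E₁ = y₁ + V₁²/2g = 35.4 ft; E₂ = y₂ + V₂²/2g = 21.4 ft. ΔE = E₁ − E₂ = 14.0 ft.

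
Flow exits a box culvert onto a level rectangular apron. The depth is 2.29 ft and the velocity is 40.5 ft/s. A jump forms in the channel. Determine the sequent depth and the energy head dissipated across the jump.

y₂ = 14.2 ft; ΔE = 12.9 ft

Fr₁ = V₁/√(g·y₁) = 40.5/√(32.2×2.29) = 4.72.
Sequent-depth ratio: y₂/y₁ = ½[√(1 + 8Fr₁²) − 1] = ½[√179.0 − 1] = 6.19.
y₂ = 6.19 × 2.29 = 14.2 ft.
Head loss: ΔE = (y₂ − y₁)³/(4y₁y₂) = (14.2 − 2.29)³/(4×2.29×14.2) = 1678/130 = 12.9 ft.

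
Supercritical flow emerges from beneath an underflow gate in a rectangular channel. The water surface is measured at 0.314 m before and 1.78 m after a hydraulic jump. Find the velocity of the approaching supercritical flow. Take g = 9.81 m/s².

V₁ = 7.63 m/s

For a rectangular channel the momentum equation gives q² = ½·g·y₁·y₂·(y₁ + y₂) = ½×9.81×0.314×1.78×2.09 = 5.74.
q = √5.74 = 2.40 m²/s.
V₁ = q/y₁ = 2.40/0.314 = 7.63 m/s.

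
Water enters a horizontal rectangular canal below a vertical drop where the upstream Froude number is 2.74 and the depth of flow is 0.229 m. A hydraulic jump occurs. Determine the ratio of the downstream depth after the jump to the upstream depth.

y₂/y₁ = 3.41

Fr₁ = 2.74 (given).
Sequent-depth ratio: y₂/y₁ = ½[√(1 + 8Fr₁²) − 1] = ½[√61.06 − 1] = 3.41.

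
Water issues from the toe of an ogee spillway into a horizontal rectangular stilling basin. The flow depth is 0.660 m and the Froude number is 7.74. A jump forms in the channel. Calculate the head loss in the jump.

ΔE = 13.3 m

Fr₁ = 7.74 (given).
Bélanger equation: y₂/y₁ = ½[√(1 + 8Fr₁²) − 1] = ½[√480.3 − 1] = 10.5.
y₂ = 10.5 × 0.660 = 6.90 m.
Head loss: ΔE = (y₂ − y₁)³/(4y₁y₂) = (6.90 − 0.660)³/(4×0.660×6.90) = 243/18.2 = 13.3 m.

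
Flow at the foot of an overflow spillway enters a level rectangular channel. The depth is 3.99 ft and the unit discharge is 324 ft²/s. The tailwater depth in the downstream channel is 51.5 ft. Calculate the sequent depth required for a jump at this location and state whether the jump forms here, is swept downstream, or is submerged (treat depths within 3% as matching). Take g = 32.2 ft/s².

y₂ = 38.5 ft; the jump is submerged

V₁ = q/y₁ = 324/3.99 = 81.2 ft/s. Fr₁ = V₁/√(g·y₁) = 81.2/√(32.2×3.99) = 7.16.
From the momentum equation for a rectangular channel, y₂/y₁ = ½[√(1 + 8Fr₁²) − 1] = ½[√411.6 − 1] = 9.64.
y₂ = 9.64 × 3.99 = 38.5 ft.
Tailwater y_tw = 51.5 ft: y_tw > y₂, so the jump is submerged.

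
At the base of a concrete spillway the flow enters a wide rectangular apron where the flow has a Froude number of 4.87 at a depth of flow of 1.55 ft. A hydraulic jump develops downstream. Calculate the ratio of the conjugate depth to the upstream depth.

Fr₁ = 4.87 (given).
Sequent-depth ratio: y₂/y₁ = ½[√(1 + 8Fr₁²) − 1] = ½[√190.7 − 1] = 6.41.

y₂/y₁ = 6.41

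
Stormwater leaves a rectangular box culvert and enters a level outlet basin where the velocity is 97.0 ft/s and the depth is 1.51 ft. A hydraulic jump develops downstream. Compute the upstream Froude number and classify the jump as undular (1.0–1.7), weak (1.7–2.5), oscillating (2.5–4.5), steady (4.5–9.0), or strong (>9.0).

Fr₁ = V₁/√(g·y₁) = 97.0/√(32.2×1.51) = 13.9.
Fr₁ = 13.9 lies in the strong range.

Fr₁ = 13.9; strong jump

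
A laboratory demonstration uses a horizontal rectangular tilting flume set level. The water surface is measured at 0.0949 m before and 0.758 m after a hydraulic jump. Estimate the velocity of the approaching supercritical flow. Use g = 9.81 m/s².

For a rectangular channel the momentum equation gives q² = ½·g·y₁·y₂·(y₁ + y₂) = ½×9.81×0.0949×0.758×0.853 = 0.301.
q = √0.301 = 0.549 m²/s.
V₁ = q/y₁ = 0.549/0.0949 = 5.78 m/s.

V₁ = 5.78 m/s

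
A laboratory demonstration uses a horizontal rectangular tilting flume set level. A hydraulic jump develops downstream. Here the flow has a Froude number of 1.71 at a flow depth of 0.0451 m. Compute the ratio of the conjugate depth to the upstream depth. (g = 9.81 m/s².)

Fr₁ = 1.71 (given).
By Bélanger, y₂/y₁ = ½[√(1 + 8Fr₁²) − 1] = ½[√24.39 − 1] = 1.97.

y₂/y₁ = 1.97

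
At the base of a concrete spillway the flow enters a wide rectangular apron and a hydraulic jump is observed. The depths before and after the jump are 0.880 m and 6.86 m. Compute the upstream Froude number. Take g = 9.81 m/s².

Fr₁ = 5.86

For a rectangular channel the momentum equation gives q² = ½·g·y₁·y₂·(y₁ + y₂) = ½×9.81×0.880×6.86×7.74 = 229.
q = √229 = 15.1 m²/s.
V₁ = q/y₁ = 17.2 m/s; Fr₁ = V₁/√(g·y₁) = 5.86.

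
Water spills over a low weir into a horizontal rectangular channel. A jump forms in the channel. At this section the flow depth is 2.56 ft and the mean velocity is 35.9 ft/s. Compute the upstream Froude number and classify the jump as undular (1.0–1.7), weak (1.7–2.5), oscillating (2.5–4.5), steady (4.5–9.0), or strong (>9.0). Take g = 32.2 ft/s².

Fr₁ = V₁/√(g·y₁) = 35.9/√(32.2×2.56) = 3.95.
Fr₁ = 3.95 lies in the oscillating range.

Fr₁ = 3.95; oscillating jump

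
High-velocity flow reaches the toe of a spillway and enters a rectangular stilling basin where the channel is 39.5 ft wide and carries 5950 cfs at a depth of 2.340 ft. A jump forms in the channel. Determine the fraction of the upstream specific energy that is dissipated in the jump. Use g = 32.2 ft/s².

q = Q/b = 5950/39.5 = 150.6 ft²/s; V₁ = q/y₁ = 64.37 ft/s. Fr₁ = V₁/√(g·y₁) = 7.416.
Conjugate-depth relation: y₂/y₁ = ½[√(1 + 8Fr₁²) − 1] = ½[√440.97 − 1] = 10.000.
y₂ = 10.000 × 2.340 = 23.40 ft.
E₁ = y₁ + V₁²/2g = 66.69 ft. ΔE = (y₂ − y₁)³/(4y₁y₂) = 42.64 ft. ΔE/E₁ = 42.64/66.69 = 0.639.

ΔE/E₁ = 0.639 (63.9%)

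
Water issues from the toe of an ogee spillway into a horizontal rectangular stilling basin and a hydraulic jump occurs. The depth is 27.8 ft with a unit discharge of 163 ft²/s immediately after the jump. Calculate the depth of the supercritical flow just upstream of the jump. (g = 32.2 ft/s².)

V₂ = q/y₂ = 163/27.8 = 5.86 ft/s; Fr₂ = V₂/√(g·y₂) = 0.196.
Since the conjugate-depth ratio holds either way, y₁/y₂ = ½[√(1 + 8Fr₂²) − 1] = ½[√1.307 − 1] = 0.0717.
y₁ = 0.0717 × 27.8 = 1.99 ft.

y₁ = 1.99 ft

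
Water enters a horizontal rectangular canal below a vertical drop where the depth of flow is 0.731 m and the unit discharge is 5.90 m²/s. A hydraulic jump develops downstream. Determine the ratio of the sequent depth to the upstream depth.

y₂/y₁ = 3.79

V₁ = q/y₁ = 5.90/0.731 = 8.07 m/s. Fr₁ = V₁/√(g·y₁) = 8.07/√(9.81×0.731) = 3.01.
From the momentum equation for a rectangular channel, y₂/y₁ = ½[√(1 + 8Fr₁²) − 1] = ½[√73.67 − 1] = 3.79.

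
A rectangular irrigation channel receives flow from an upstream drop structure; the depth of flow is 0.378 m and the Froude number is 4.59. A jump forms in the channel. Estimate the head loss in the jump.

Fr₁ = 4.59 (given).
By Bélanger, y₂/y₁ = ½[√(1 + 8Fr₁²) − 1] = ½[√169.5 − 1] = 6.01.
y₂ = 6.01 × 0.378 = 2.27 m.
V₁ = Fr₁·√(g·y₁) = 4.59×√(9.81×0.378) = 8.84 m/s; q = V₁·y₁ = 3.34 m²/s. V₂ = q/y₂ = 3.34/2.27 = 1.47 m/s. E₁ = y₁ + V₁²/2g = 4.36 m; E₂ = y₂ + V₂²/2g = 2.38 m. ΔE = E₁ − E₂ = 1.98 m.

ΔE = 1.98 m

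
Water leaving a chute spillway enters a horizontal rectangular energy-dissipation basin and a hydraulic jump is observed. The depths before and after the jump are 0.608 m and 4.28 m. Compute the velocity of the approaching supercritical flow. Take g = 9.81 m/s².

For a rectangular channel the momentum equation gives q² = ½·g·y₁·y₂·(y₁ + y₂) = ½×9.81×0.608×4.28×4.89 = 62.4.
q = √62.4 = 7.90 m²/s.
V₁ = q/y₁ = 7.90/0.608 = 13.0 m/s.

V₁ = 13.0 m/s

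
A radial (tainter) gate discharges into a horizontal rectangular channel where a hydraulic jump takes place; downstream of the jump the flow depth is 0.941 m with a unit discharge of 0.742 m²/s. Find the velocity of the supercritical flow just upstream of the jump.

V₂ = q/y₂ = 0.742/0.941 = 0.789 m/s; Fr₂ = V₂/√(g·y₂) = 0.260.
The Bélanger relation is symmetric: y₁/y₂ = ½[√(1 + 8Fr₂²) − 1] = ½[√1.539 − 1] = 0.120.
y₁ = 0.120 × 0.941 = 0.113 m.
V₁ = q/y₁ = 0.742/0.113 = 6.56 m/s.

V₁ = 6.56 m/s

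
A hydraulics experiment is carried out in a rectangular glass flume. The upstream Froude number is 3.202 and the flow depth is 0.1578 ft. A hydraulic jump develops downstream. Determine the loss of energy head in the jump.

Fr₁ = 3.202 (given).
From the momentum equation for a rectangular channel, y₂/y₁ = ½[√(1 + 8Fr₁²) − 1] = ½[√83.022 − 1] = 4.056.
y₂ = 4.056 × 0.1578 = 0.6400 ft.
Head loss: ΔE = (y₂ − y₁)³/(4y₁y₂) = (0.6400 − 0.1578)³/(4×0.1578×0.6400) = 0.1121/0.4040 = 0.2776 ft.

ΔE = 0.2776 ft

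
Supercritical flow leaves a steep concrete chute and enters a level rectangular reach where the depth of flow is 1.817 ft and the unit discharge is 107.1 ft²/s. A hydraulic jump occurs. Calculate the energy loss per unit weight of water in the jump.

ΔE = 36.35 ft

V₁ = q/y₁ = 107.1/1.817 = 58.94 ft/s. Fr₁ = V₁/√(g·y₁) = 58.94/√(32.2×1.817) = 7.706.
Sequent-depth ratio: y₂/y₁ = ½[√(1 + 8Fr₁²) − 1] = ½[√476.06 − 1] = 10.41.
y₂ = 10.41 × 1.817 = 18.91 ft.
V₂ = q/y₂ = 107.1/18.91 = 5.663 ft/s. E₁ = y₁ + V₁²/2g = 55.77 ft; E₂ = y₂ + V₂²/2g = 19.41 ft. ΔE = E₁ − E₂ = 36.35 ft.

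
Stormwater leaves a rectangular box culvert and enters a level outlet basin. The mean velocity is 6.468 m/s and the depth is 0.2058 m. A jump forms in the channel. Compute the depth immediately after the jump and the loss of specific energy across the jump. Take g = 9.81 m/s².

y₂ = 1.226 m; ΔE = 1.052 m

Fr₁ = V₁/√(g·y₁) = 6.468/√(9.81×0.2058) = 4.552.
From the momentum equation for a rectangular channel, y₂/y₁ = ½[√(1 + 8Fr₁²) − 1] = ½[√166.77 − 1] = 5.957.
y₂ = 5.957 × 0.2058 = 1.226 m.
Head loss: ΔE = (y₂ − y₁)³/(4y₁y₂) = (1.226 − 0.2058)³/(4×0.2058×1.226) = 1.062/1.009 = 1.052 m.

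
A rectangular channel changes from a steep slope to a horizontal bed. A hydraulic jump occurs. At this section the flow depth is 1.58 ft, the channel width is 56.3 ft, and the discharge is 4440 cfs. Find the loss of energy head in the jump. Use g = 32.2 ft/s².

q = Q/b = 4440/56.3 = 78.9 ft²/s; V₁ = q/y₁ = 49.9 ft/s. Fr₁ = V₁/√(g·y₁) = 7.00.
Bélanger equation: y₂/y₁ = ½[√(1 + 8Fr₁²) − 1] = ½[√392.8 − 1] = 9.41.
y₂ = 9.41 × 1.58 = 14.9 ft.
V₂ = q/y₂ = 78.9/14.9 = 5.30 ft/s. E₁ = y₁ + V₁²/2g = 40.3 ft; E₂ = y₂ + V₂²/2g = 15.3 ft. ΔE = E₁ − E₂ = 25.0 ft.

ΔE = 25.0 ft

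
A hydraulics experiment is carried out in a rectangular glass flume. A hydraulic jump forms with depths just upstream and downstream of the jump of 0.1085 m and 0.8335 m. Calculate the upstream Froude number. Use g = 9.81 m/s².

Fr₁ = 5.775

For a rectangular channel the momentum equation gives q² = ½·g·y₁·y₂·(y₁ + y₂) = ½×9.81×0.1085×0.8335×0.9420 = 0.4179.
q = √0.4179 = 0.6464 m²/s.
V₁ = q/y₁ = 5.958 m/s; Fr₁ = V₁/√(g·y₁) = 5.775.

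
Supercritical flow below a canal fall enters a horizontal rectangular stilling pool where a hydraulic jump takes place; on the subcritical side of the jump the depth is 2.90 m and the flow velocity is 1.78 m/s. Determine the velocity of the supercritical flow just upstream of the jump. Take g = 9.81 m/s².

V₁ = 9.49 m/s

Fr₂ = V₂/√(g·y₂) = 1.78/√(9.81×2.90) = 0.334.
Applying the sequent-depth relation in reverse, y₁/y₂ = ½[√(1 + 8Fr₂²) − 1] = ½[√1.891 − 1] = 0.188.
y₁ = 0.188 × 2.90 = 0.544 m.
V₁ = q/y₁ = 5.16/0.544 = 9.49 m/s.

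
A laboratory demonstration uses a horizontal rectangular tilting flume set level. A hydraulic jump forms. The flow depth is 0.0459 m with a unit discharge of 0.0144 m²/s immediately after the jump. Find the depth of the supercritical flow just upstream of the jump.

y₁ = 0.0151 m

V₂ = q/y₂ = 0.0144/0.0459 = 0.314 m/s; Fr₂ = V₂/√(g·y₂) = 0.468.
From the momentum equation (using Fr₂), y₁/y₂ = ½[√(1 + 8Fr₂²) − 1] = ½[√2.749 − 1] = 0.329.
y₁ = 0.329 × 0.0459 = 0.0151 m.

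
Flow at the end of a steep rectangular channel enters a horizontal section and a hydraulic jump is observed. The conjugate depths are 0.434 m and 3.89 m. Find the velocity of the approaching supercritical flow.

V₁ = 13.8 m/s

For a rectangular channel the momentum equation gives q² = ½·g·y₁·y₂·(y₁ + y₂) = ½×9.81×0.434×3.89×4.32 = 35.8.
q = √35.8 = 5.98 m²/s.
V₁ = q/y₁ = 5.98/0.434 = 13.8 m/s.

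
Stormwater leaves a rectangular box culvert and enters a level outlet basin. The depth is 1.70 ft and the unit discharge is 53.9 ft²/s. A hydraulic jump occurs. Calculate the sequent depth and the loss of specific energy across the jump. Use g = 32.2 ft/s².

y₂ = 9.49 ft; ΔE = 7.32 ft

V₁ = q/y₁ = 53.9/1.70 = 31.7 ft/s. Fr₁ = V₁/√(g·y₁) = 31.7/√(32.2×1.70) = 4.29.
Bélanger equation: y₂/y₁ = ½[√(1 + 8Fr₁²) − 1] = ½[√147.9 − 1] = 5.58.
y₂ = 5.58 × 1.70 = 9.49 ft.
Head loss: ΔE = (y₂ − y₁)³/(4y₁y₂) = (9.49 − 1.70)³/(4×1.70×9.49) = 472/64.5 = 7.32 ft.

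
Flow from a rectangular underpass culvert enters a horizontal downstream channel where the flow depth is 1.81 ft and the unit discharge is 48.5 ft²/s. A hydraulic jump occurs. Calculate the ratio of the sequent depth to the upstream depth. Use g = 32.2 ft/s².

V₁ = q/y₁ = 48.5/1.81 = 26.8 ft/s. Fr₁ = V₁/√(g·y₁) = 26.8/√(32.2×1.81) = 3.51.
Bélanger equation: y₂/y₁ = ½[√(1 + 8Fr₁²) − 1] = ½[√99.56 − 1] = 4.49.

y₂/y₁ = 4.49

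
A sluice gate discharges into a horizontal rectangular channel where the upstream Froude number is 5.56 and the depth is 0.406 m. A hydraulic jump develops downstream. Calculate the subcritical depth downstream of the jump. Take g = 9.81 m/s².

y₂ = 3.00 m

Fr₁ = 5.56 (given).
By Bélanger, y₂/y₁ = ½[√(1 + 8Fr₁²) − 1] = ½[√248.3 − 1] = 7.38.
y₂ = 7.38 × 0.406 = 3.00 m.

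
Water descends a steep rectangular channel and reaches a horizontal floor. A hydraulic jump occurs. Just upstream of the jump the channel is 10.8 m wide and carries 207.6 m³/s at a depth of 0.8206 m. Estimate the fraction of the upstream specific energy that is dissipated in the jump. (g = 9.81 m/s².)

ΔE/E₁ = 0.673 (67.3%)

q = Q/b = 207.6/10.8 = 19.22 m²/s; V₁ = q/y₁ = 23.42 m/s. Fr₁ = V₁/√(g·y₁) = 8.256.
From the momentum equation for a rectangular channel, y₂/y₁ = ½[√(1 + 8Fr₁²) − 1] = ½[√546.30 − 1] = 11.19.
y₂ = 11.19 × 0.8206 = 9.180 m.
E₁ = y₁ + V₁²/2g = 28.79 m. ΔE = (y₂ − y₁)³/(4y₁y₂) = 19.38 m. ΔE/E₁ = 19.38/28.79 = 0.673.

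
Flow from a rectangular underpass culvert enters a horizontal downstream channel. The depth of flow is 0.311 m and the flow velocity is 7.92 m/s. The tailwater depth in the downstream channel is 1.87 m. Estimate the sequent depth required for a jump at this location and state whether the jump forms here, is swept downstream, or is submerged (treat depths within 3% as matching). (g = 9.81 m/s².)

y₂ = 1.84 m; the jump forms here

Fr₁ = V₁/√(g·y₁) = 7.92/√(9.81×0.311) = 4.53.
Conjugate-depth relation: y₂/y₁ = ½[√(1 + 8Fr₁²) − 1] = ½[√165.5 − 1] = 5.93.
y₂ = 5.93 × 0.311 = 1.84 m.
Tailwater y_tw = 1.87 m: y_tw ≈ y₂, so the jump forms here.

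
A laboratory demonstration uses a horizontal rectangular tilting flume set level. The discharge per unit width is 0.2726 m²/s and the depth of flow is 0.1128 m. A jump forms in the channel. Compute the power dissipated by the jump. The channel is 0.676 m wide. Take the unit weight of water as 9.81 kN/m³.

V₁ = q/y₁ = 0.2726/0.1128 = 2.417 m/s. Fr₁ = V₁/√(g·y₁) = 2.417/√(9.81×0.1128) = 2.297.
From the momentum equation for a rectangular channel, y₂/y₁ = ½[√(1 + 8Fr₁²) − 1] = ½[√43.223 − 1] = 2.787.
y₂ = 2.787 × 0.1128 = 0.3144 m.
Head loss: ΔE = (y₂ − y₁)³/(4y₁y₂) = (0.3144 − 0.1128)³/(4×0.1128×0.3144) = 0.008193/0.1419 = 0.05776 m.
Q = q·b = 0.2726 × 0.676 = 0.1843 m³/s. P = γ·Q·ΔE = 9.81 × 0.1843 × 0.05776 = 0.1044 kW.

P = 0.1044 kW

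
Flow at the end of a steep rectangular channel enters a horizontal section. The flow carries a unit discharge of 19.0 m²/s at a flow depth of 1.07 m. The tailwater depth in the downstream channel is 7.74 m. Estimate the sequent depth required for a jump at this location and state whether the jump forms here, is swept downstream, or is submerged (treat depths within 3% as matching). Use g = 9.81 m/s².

y₂ = 7.78 m; the jump forms here

V₁ = q/y₁ = 19.0/1.07 = 17.8 m/s. Fr₁ = V₁/√(g·y₁) = 17.8/√(9.81×1.07) = 5.48.
By Bélanger, y₂/y₁ = ½[√(1 + 8Fr₁²) − 1] = ½[√241.3 − 1] = 7.27.
y₂ = 7.27 × 1.07 = 7.78 m.
Tailwater y_tw = 7.74 m: y_tw ≈ y₂, so the jump forms here.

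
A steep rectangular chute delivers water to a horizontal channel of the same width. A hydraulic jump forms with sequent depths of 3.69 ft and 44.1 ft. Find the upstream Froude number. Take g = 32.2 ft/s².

Fr₁ = 8.80

For a rectangular channel the momentum equation gives q² = ½·g·y₁·y₂·(y₁ + y₂) = ½×32.2×3.69×44.1×47.8 = 125207.
q = √125207 = 354 ft²/s.
V₁ = q/y₁ = 95.9 ft/s; Fr₁ = V₁/√(g·y₁) = 8.80.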